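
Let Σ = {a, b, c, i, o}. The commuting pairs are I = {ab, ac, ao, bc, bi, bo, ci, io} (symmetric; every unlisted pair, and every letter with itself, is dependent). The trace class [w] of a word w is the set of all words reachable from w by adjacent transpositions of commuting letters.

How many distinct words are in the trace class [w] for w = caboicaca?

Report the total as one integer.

drop 0:c onto floor
drop 1:a onto floor
drop 2:b onto floor
drop 3:o onto {0:c}
drop 4:i onto {1:a}
drop 5:c onto {3:o}
drop 6:a onto {4:i}
drop 7:c onto {5:c}
drop 8:a onto {6:a}
ground layer = {0:c, 1:a, 2:b}
drop-orders for the pieces not yet dropped (sum over which currently-grounded one goes next):
  1 to go: {2} 1  {7} 1  {8} 1
  2 to go: {2,7} 2  {2,8} 2  {5,7} 1  {6,8} 1  {7,8} 2
  3 to go: {2,5,7} 3  {2,6,8} 3  {2,7,8} 6  {3,5,7} 1  {4,6,8} 1  {5,7,8} 3  {6,7,8} 3
  4 to go: {0,3,5,7} 1  {1,4,6,8} 1  {2,3,5,7} 4  {2,4,6,8} 4  {2,5,7,8} 12  {2,6,7,8} 12  {3,5,7,8} 4  {4,6,7,8} 4  {5,6,7,8} 6
  5 to go: {0,2,3,5,7} 5  {0,3,5,7,8} 5  {1,2,4,6,8} 5  {1,4,6,7,8} 5  {2,3,5,7,8} 20  {2,4,6,7,8} 20  {2,5,6,7,8} 30  {3,5,6,7,8} 10  {4,5,6,7,8} 10
  6 to go: {0,2,3,5,7,8} 30  {0,3,5,6,7,8} 15  {1,2,4,6,7,8} 30  {1,4,5,6,7,8} 15  {2,3,5,6,7,8} 60  {2,4,5,6,7,8} 60  {3,4,5,6,7,8} 20
  7 to go: {0,2,3,5,6,7,8} 105  {0,3,4,5,6,7,8} 35  {1,2,4,5,6,7,8} 105  {1,3,4,5,6,7,8} 35  {2,3,4,5,6,7,8} 140
  if 0:c drops first: 280 orders
  if 1:a drops first: 280 orders
  if 2:b drops first: 70 orders
heap linearizations: 630

630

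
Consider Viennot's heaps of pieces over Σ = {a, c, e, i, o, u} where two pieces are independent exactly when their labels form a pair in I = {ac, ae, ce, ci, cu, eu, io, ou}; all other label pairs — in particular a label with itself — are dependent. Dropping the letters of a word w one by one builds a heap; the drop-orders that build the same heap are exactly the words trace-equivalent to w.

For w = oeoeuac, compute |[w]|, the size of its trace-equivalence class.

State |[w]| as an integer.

30

#0=o has no predecessor
#1=e depends on [0:o]
#2=o depends on [1:e]
#3=e depends on [2:o]
#4=u has no predecessor
#5=a depends on [2:o, 4:u]
#6=c depends on [2:o]
sources: [0:o, 4:u]
N(rest) = Σ N(rest − s) over sources s of rest; N(one piece) = 1:
  size 1 → [3]=1  [5]=1  [6]=1
  size 2 → [3,5]=2  [3,6]=2  [4,5]=1  [5,6]=2
  size 3 → [3,4,5]=3  [3,5,6]=6  [4,5,6]=3
  size 4 → [2,3,5,6]=6  [3,4,5,6]=12
  size 5 → [1,2,3,5,6]=6  [2,3,4,5,6]=18
  first=0(o) contributes 24
  first=4(u) contributes 6
|[w]| = 30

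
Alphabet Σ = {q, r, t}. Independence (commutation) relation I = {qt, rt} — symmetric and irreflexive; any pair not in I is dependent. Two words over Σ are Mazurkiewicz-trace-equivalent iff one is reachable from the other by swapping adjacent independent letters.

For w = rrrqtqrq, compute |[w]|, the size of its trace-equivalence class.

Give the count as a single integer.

8

0(r) covers ∅
1(r) covers 0:r
2(r) covers 1:r
3(q) covers 2:r
4(t) covers ∅
5(q) covers 3:q
6(r) covers 5:q
7(q) covers 6:r
floor of heap: 0:r, 4:t
completions by unplaced set U, small U first (add the entries for U minus each lowest piece of U):
  |U|=1: {4}:1  {7}:1
  |U|=2: {4,7}:2  {6,7}:1
  |U|=3: {4,6,7}:3  {5,6,7}:1
  |U|=4: {3,5,6,7}:1  {4,5,6,7}:4
  |U|=5: {2,3,5,6,7}:1  {3,4,5,6,7}:5
  |U|=6: {1,2,3,5,6,7}:1  {2,3,4,5,6,7}:6
  start at 0(r): 7
  start at 4(t): 1
sum over floor = 8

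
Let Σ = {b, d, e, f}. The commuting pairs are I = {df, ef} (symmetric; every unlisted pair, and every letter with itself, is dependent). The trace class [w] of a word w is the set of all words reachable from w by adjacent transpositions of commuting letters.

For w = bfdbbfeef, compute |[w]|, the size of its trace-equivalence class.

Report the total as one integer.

12

#0=b has no predecessor
#1=f depends on [0:b]
#2=d depends on [0:b]
#3=b depends on [1:f, 2:d]
#4=b depends on [3:b]
#5=f depends on [4:b]
#6=e depends on [4:b]
#7=e depends on [6:e]
#8=f depends on [5:f]
sources: [0:b]
N(rest) = Σ N(rest − s) over sources s of rest; N(one piece) = 1:
  size 1 → [7]=1  [8]=1
  size 2 → [5,8]=1  [6,7]=1  [7,8]=2
  size 3 → [5,7,8]=3  [6,7,8]=3
  size 4 → [5,6,7,8]=6
  size 5 → [4,5,6,7,8]=6
  size 6 → [3,4,5,6,7,8]=6
  size 7 → [1,3,4,5,6,7,8]=6  [2,3,4,5,6,7,8]=6
  first=0(b) contributes 12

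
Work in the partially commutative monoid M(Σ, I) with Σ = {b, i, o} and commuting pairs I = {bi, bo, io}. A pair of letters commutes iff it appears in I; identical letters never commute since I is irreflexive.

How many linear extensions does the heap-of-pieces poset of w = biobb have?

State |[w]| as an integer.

0(b) covers ∅
1(i) covers ∅
2(o) covers ∅
3(b) covers 0:b
4(b) covers 3:b
floor of heap: 0:b, 1:i, 2:o
completions by unplaced set U, small U first (add the entries for U minus each lowest piece of U):
  |U|=1: {1}:1  {2}:1  {4}:1
  |U|=2: {1,2}:2  {1,4}:2  {2,4}:2  {3,4}:1
  |U|=3: {0,3,4}:1  {1,2,4}:6  {1,3,4}:3  {2,3,4}:3
  start at 0(b): 12
  start at 1(i): 4
  start at 2(o): 4
sum over floor = 20

20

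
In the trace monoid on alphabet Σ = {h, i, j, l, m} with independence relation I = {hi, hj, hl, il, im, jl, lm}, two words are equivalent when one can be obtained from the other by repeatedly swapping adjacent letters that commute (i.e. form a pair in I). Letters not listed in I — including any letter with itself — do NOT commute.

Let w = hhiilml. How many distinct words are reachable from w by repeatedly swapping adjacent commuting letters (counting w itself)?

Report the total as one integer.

210

0(h) covers ∅
1(h) covers 0:h
2(i) covers ∅
3(i) covers 2:i
4(l) covers ∅
5(m) covers 1:h
6(l) covers 4:l
floor of heap: 0:h, 2:i, 4:l
completions by unplaced set U, small U first (add the entries for U minus each lowest piece of U):
  |U|=1: {3}:1  {5}:1  {6}:1
  |U|=2: {1,5}:1  {2,3}:1  {3,5}:2  {3,6}:2  {4,6}:1  {5,6}:2
  |U|=3: {0,1,5}:1  {1,3,5}:3  {1,5,6}:3  {2,3,5}:3  {2,3,6}:3  {3,4,6}:3  {3,5,6}:6  {4,5,6}:3
  |U|=4: {0,1,3,5}:4  {0,1,5,6}:4  {1,2,3,5}:6  {1,3,5,6}:12  {1,4,5,6}:6  {2,3,4,6}:6  {2,3,5,6}:12  {3,4,5,6}:12
  |U|=5: {0,1,2,3,5}:10  {0,1,3,5,6}:20  {0,1,4,5,6}:10  {1,2,3,5,6}:30  {1,3,4,5,6}:30  {2,3,4,5,6}:30
  start at 0(h): 90
  start at 2(i): 60
  start at 4(l): 60
sum over floor = 210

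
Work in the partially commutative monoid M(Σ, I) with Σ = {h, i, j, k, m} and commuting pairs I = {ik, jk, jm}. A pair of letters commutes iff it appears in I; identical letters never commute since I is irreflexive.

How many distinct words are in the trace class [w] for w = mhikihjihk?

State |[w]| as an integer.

drop 0:m onto floor
drop 1:h onto {0:m}
drop 2:i onto {1:h}
drop 3:k onto {1:h}
drop 4:i onto {2:i}
drop 5:h onto {3:k, 4:i}
drop 6:j onto {5:h}
drop 7:i onto {6:j}
drop 8:h onto {7:i}
drop 9:k onto {8:h}
ground layer = {0:m}
drop-orders for the pieces not yet dropped (sum over which currently-grounded one goes next):
  1 to go: {9} 1
  2 to go: {8,9} 1
  3 to go: {7,8,9} 1
  4 to go: {6,7,8,9} 1
  5 to go: {5,6,7,8,9} 1
  6 to go: {3,5,6,7,8,9} 1  {4,5,6,7,8,9} 1
  7 to go: {2,4,5,6,7,8,9} 1  {3,4,5,6,7,8,9} 2
  8 to go: {2,3,4,5,6,7,8,9} 3
  if 0:m drops first: 3 orders

3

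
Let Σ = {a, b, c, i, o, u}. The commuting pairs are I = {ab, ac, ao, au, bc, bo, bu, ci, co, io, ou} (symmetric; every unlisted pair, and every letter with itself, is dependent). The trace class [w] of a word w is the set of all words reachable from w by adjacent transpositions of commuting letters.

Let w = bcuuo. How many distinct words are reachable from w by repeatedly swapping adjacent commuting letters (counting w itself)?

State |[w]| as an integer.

drop 0:b onto floor
drop 1:c onto floor
drop 2:u onto {1:c}
drop 3:u onto {2:u}
drop 4:o onto floor
ground layer = {0:b, 1:c, 4:o}
drop-orders for the pieces not yet dropped (sum over which currently-grounded one goes next):
  1 to go: {0} 1  {3} 1  {4} 1
  2 to go: {0,3} 2  {0,4} 2  {2,3} 1  {3,4} 2
  3 to go: {0,2,3} 3  {0,3,4} 6  {1,2,3} 1  {2,3,4} 3
  if 0:b drops first: 4 orders
  if 1:c drops first: 12 orders
  if 4:o drops first: 4 orders
heap linearizations: 20

20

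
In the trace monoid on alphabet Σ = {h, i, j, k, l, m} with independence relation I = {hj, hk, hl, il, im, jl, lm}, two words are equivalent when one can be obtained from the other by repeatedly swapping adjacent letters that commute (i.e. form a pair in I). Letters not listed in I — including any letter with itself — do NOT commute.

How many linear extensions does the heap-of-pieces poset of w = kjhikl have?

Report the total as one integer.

piece 0:k — minimal
piece 1:j rests on {0:k}
piece 2:h — minimal
piece 3:i rests on {1:j, 2:h}
piece 4:k rests on {3:i}
piece 5:l rests on {4:k}
minimal pieces: {0:k, 2:h}
ways to finish when only these pieces remain (= sum over removing one remaining piece with nothing left below it):
  1 left: {5}→1
  2 left: {4,5}→1
  3 left: {3,4,5}→1
  4 left: {1,3,4,5}→1  {2,3,4,5}→1
  placing 0:k first → 2 extensions
  placing 2:h first → 1 extensions
total linear extensions = 3

3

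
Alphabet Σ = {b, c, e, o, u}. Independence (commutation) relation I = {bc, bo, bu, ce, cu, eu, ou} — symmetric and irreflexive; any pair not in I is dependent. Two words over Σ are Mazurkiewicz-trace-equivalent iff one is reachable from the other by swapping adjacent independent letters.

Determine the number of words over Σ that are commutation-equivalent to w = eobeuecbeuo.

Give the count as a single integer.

#0=e has no predecessor
#1=o depends on [0:e]
#2=b depends on [0:e]
#3=e depends on [1:o, 2:b]
#4=u has no predecessor
#5=e depends on [3:e]
#6=c depends on [1:o]
#7=b depends on [5:e]
#8=e depends on [7:b]
#9=u depends on [4:u]
#10=o depends on [6:c, 8:e]
sources: [0:e, 4:u]
N(rest) = Σ N(rest − s) over sources s of rest; N(one piece) = 1:
  size 1 → [9]=1  [10]=1
  size 2 → [4,9]=1  [6,10]=1  [8,10]=1  [9,10]=2
  size 3 → [4,9,10]=3  [6,8,10]=2  [6,9,10]=3  [7,8,10]=1  [8,9,10]=3
  size 4 → [4,6,9,10]=6  [4,8,9,10]=6  [5,7,8,10]=1  [6,7,8,10]=3  [6,8,9,10]=8  [7,8,9,10]=4
  size 5 → [3,5,7,8,10]=1  [4,6,8,9,10]=20  [4,7,8,9,10]=10  [5,6,7,8,10]=4  [5,7,8,9,10]=5  [6,7,8,9,10]=15
  size 6 → [2,3,5,7,8,10]=1  [3,5,6,7,8,10]=5  [3,5,7,8,9,10]=6  [4,5,7,8,9,10]=15  [4,6,7,8,9,10]=45  [5,6,7,8,9,10]=24
  size 7 → [1,3,5,6,7,8,10]=5  [2,3,5,6,7,8,10]=6  [2,3,5,7,8,9,10]=7  [3,4,5,7,8,9,10]=21  [3,5,6,7,8,9,10]=35  [4,5,6,7,8,9,10]=84
  size 8 → [1,2,3,5,6,7,8,10]=11  [1,3,5,6,7,8,9,10]=40  [2,3,4,5,7,8,9,10]=28  [2,3,5,6,7,8,9,10]=48  [3,4,5,6,7,8,9,10]=140
  size 9 → [0,1,2,3,5,6,7,8,10]=11  [1,2,3,5,6,7,8,9,10]=99  [1,3,4,5,6,7,8,9,10]=180  [2,3,4,5,6,7,8,9,10]=216
  first=0(e) contributes 495
  first=4(u) contributes 110
|[w]| = 605

605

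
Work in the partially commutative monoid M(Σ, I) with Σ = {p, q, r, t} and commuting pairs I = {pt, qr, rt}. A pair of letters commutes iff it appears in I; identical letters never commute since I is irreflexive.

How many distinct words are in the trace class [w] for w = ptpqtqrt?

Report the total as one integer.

#0=p has no predecessor
#1=t has no predecessor
#2=p depends on [0:p]
#3=q depends on [1:t, 2:p]
#4=t depends on [3:q]
#5=q depends on [4:t]
#6=r depends on [2:p]
#7=t depends on [5:q]
sources: [0:p, 1:t]
N(rest) = Σ N(rest − s) over sources s of rest; N(one piece) = 1:
  size 1 → [6]=1  [7]=1
  size 2 → [5,7]=1  [6,7]=2
  size 3 → [4,5,7]=1  [5,6,7]=3
  size 4 → [3,4,5,7]=1  [4,5,6,7]=4
  size 5 → [1,3,4,5,7]=1  [3,4,5,6,7]=5
  size 6 → [1,3,4,5,6,7]=6  [2,3,4,5,6,7]=5
  first=0(p) contributes 11
  first=1(t) contributes 5
|[w]| = 16

16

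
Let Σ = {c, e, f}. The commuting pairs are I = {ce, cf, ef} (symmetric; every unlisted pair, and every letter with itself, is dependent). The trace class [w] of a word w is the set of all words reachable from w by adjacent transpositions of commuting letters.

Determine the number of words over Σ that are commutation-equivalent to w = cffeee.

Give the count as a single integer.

60

#0=c has no predecessor
#1=f has no predecessor
#2=f depends on [1:f]
#3=e has no predecessor
#4=e depends on [3:e]
#5=e depends on [4:e]
sources: [0:c, 1:f, 3:e]
N(rest) = Σ N(rest − s) over sources s of rest; N(one piece) = 1:
  size 1 → [0]=1  [2]=1  [5]=1
  size 2 → [0,2]=2  [0,5]=2  [1,2]=1  [2,5]=2  [4,5]=1
  size 3 → [0,1,2]=3  [0,2,5]=6  [0,4,5]=3  [1,2,5]=3  [2,4,5]=3  [3,4,5]=1
  size 4 → [0,1,2,5]=12  [0,2,4,5]=12  [0,3,4,5]=4  [1,2,4,5]=6  [2,3,4,5]=4
  first=0(c) contributes 10
  first=1(f) contributes 20
  first=3(e) contributes 30
|[w]| = 60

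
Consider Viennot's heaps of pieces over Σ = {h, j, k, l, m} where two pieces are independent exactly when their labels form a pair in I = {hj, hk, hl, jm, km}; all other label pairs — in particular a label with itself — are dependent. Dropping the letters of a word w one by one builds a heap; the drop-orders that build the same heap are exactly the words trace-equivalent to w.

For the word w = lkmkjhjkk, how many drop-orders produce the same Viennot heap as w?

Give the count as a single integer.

drop 0:l onto floor
drop 1:k onto {0:l}
drop 2:m onto {0:l}
drop 3:k onto {1:k}
drop 4:j onto {3:k}
drop 5:h onto {2:m}
drop 6:j onto {4:j}
drop 7:k onto {6:j}
drop 8:k onto {7:k}
ground layer = {0:l}
drop-orders for the pieces not yet dropped (sum over which currently-grounded one goes next):
  1 to go: {5} 1  {8} 1
  2 to go: {2,5} 1  {5,8} 2  {7,8} 1
  3 to go: {2,5,8} 3  {5,7,8} 3  {6,7,8} 1
  4 to go: {2,5,7,8} 6  {4,6,7,8} 1  {5,6,7,8} 4
  5 to go: {2,5,6,7,8} 10  {3,4,6,7,8} 1  {4,5,6,7,8} 5
  6 to go: {1,3,4,6,7,8} 1  {2,4,5,6,7,8} 15  {3,4,5,6,7,8} 6
  7 to go: {1,3,4,5,6,7,8} 7  {2,3,4,5,6,7,8} 21
  if 0:l drops first: 28 orders

28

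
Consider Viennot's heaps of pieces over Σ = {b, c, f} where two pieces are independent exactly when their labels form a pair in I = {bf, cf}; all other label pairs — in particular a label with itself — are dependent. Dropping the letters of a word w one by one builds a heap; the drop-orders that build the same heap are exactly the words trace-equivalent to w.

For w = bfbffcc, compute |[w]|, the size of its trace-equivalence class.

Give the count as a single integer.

0(b) covers ∅
1(f) covers ∅
2(b) covers 0:b
3(f) covers 1:f
4(f) covers 3:f
5(c) covers 2:b
6(c) covers 5:c
floor of heap: 0:b, 1:f
completions by unplaced set U, small U first (add the entries for U minus each lowest piece of U):
  |U|=1: {4}:1  {6}:1
  |U|=2: {3,4}:1  {4,6}:2  {5,6}:1
  |U|=3: {1,3,4}:1  {2,5,6}:1  {3,4,6}:3  {4,5,6}:3
  |U|=4: {0,2,5,6}:1  {1,3,4,6}:4  {2,4,5,6}:4  {3,4,5,6}:6
  |U|=5: {0,2,4,5,6}:5  {1,3,4,5,6}:10  {2,3,4,5,6}:10
  start at 0(b): 20
  start at 1(f): 15
sum over floor = 35

35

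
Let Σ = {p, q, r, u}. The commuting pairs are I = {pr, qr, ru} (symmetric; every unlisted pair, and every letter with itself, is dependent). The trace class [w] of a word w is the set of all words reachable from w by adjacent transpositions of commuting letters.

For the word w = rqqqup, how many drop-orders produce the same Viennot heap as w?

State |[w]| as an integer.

6

piece 0:r — minimal
piece 1:q — minimal
piece 2:q rests on {1:q}
piece 3:q rests on {2:q}
piece 4:u rests on {3:q}
piece 5:p rests on {4:u}
minimal pieces: {0:r, 1:q}
ways to finish when only these pieces remain (= sum over removing one remaining piece with nothing left below it):
  1 left: {0}→1  {5}→1
  2 left: {0,5}→2  {4,5}→1
  3 left: {0,4,5}→3  {3,4,5}→1
  4 left: {0,3,4,5}→4  {2,3,4,5}→1
  placing 0:r first → 1 extensions
  placing 1:q first → 5 extensions
total linear extensions = 6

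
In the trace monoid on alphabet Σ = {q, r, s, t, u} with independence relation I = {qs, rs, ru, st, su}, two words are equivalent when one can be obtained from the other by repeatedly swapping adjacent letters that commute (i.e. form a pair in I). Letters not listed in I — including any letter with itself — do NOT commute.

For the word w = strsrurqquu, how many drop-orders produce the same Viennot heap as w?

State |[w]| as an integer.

220

0(s) covers ∅
1(t) covers ∅
2(r) covers 1:t
3(s) covers 0:s
4(r) covers 2:r
5(u) covers 1:t
6(r) covers 4:r
7(q) covers 5:u, 6:r
8(q) covers 7:q
9(u) covers 8:q
10(u) covers 9:u
floor of heap: 0:s, 1:t
completions by unplaced set U, small U first (add the entries for U minus each lowest piece of U):
  |U|=1: {3}:1  {10}:1
  |U|=2: {0,3}:1  {3,10}:2  {9,10}:1
  |U|=3: {0,3,10}:3  {3,9,10}:3  {8,9,10}:1
  |U|=4: {0,3,9,10}:6  {3,8,9,10}:4  {7,8,9,10}:1
  |U|=5: {0,3,8,9,10}:10  {3,7,8,9,10}:5  {5,7,8,9,10}:1  {6,7,8,9,10}:1
  |U|=6: {0,3,7,8,9,10}:15  {3,5,7,8,9,10}:6  {3,6,7,8,9,10}:6  {4,6,7,8,9,10}:1  {5,6,7,8,9,10}:2
  |U|=7: {0,3,5,7,8,9,10}:21  {0,3,6,7,8,9,10}:21  {2,4,6,7,8,9,10}:1  {3,4,6,7,8,9,10}:7  {3,5,6,7,8,9,10}:14  {4,5,6,7,8,9,10}:3
  |U|=8: {0,3,4,6,7,8,9,10}:28  {0,3,5,6,7,8,9,10}:56  {2,3,4,6,7,8,9,10}:8  {2,4,5,6,7,8,9,10}:4  {3,4,5,6,7,8,9,10}:24
  |U|=9: {0,2,3,4,6,7,8,9,10}:36  {0,3,4,5,6,7,8,9,10}:108  {1,2,4,5,6,7,8,9,10}:4  {2,3,4,5,6,7,8,9,10}:36
  start at 0(s): 40
  start at 1(t): 180
sum over floor = 220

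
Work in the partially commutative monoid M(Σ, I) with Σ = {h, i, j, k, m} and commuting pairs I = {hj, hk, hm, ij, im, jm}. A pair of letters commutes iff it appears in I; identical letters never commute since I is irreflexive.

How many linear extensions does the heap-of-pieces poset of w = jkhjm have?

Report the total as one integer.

piece 0:j — minimal
piece 1:k rests on {0:j}
piece 2:h — minimal
piece 3:j rests on {1:k}
piece 4:m rests on {1:k}
minimal pieces: {0:j, 2:h}
ways to finish when only these pieces remain (= sum over removing one remaining piece with nothing left below it):
  1 left: {2}→1  {3}→1  {4}→1
  2 left: {2,3}→2  {2,4}→2  {3,4}→2
  3 left: {1,3,4}→2  {2,3,4}→6
  placing 0:j first → 8 extensions
  placing 2:h first → 2 extensions
total linear extensions = 10

10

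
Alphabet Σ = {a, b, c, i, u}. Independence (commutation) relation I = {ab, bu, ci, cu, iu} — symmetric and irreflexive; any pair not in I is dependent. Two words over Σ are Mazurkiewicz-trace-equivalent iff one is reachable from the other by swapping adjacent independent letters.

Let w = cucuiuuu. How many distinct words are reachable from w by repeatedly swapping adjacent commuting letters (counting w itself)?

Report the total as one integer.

168

#0=c has no predecessor
#1=u has no predecessor
#2=c depends on [0:c]
#3=u depends on [1:u]
#4=i has no predecessor
#5=u depends on [3:u]
#6=u depends on [5:u]
#7=u depends on [6:u]
sources: [0:c, 1:u, 4:i]
N(rest) = Σ N(rest − s) over sources s of rest; N(one piece) = 1:
  size 1 → [2]=1  [4]=1  [7]=1
  size 2 → [0,2]=1  [2,4]=2  [2,7]=2  [4,7]=2  [6,7]=1
  size 3 → [0,2,4]=3  [0,2,7]=3  [2,4,7]=6  [2,6,7]=3  [4,6,7]=3  [5,6,7]=1
  size 4 → [0,2,4,7]=12  [0,2,6,7]=6  [2,4,6,7]=12  [2,5,6,7]=4  [3,5,6,7]=1  [4,5,6,7]=4
  size 5 → [0,2,4,6,7]=30  [0,2,5,6,7]=10  [1,3,5,6,7]=1  [2,3,5,6,7]=5  [2,4,5,6,7]=20  [3,4,5,6,7]=5
  size 6 → [0,2,3,5,6,7]=15  [0,2,4,5,6,7]=60  [1,2,3,5,6,7]=6  [1,3,4,5,6,7]=6  [2,3,4,5,6,7]=30
  first=0(c) contributes 42
  first=1(u) contributes 105
  first=4(i) contributes 21
|[w]| = 168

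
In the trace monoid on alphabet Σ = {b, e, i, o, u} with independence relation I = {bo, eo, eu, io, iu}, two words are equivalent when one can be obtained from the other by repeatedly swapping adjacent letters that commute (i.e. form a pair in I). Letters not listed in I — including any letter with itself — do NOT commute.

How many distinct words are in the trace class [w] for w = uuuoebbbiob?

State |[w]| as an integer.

0(u) covers ∅
1(u) covers 0:u
2(u) covers 1:u
3(o) covers 2:u
4(e) covers ∅
5(b) covers 2:u, 4:e
6(b) covers 5:b
7(b) covers 6:b
8(i) covers 7:b
9(o) covers 3:o
10(b) covers 8:i
floor of heap: 0:u, 4:e
completions by unplaced set U, small U first (add the entries for U minus each lowest piece of U):
  |U|=1: {9}:1  {10}:1
  |U|=2: {3,9}:1  {8,10}:1  {9,10}:2
  |U|=3: {3,9,10}:3  {7,8,10}:1  {8,9,10}:3
  |U|=4: {3,8,9,10}:6  {6,7,8,10}:1  {7,8,9,10}:4
  |U|=5: {3,7,8,9,10}:10  {5,6,7,8,10}:1  {6,7,8,9,10}:5
  |U|=6: {3,6,7,8,9,10}:15  {4,5,6,7,8,10}:1  {5,6,7,8,9,10}:6
  |U|=7: {3,5,6,7,8,9,10}:21  {4,5,6,7,8,9,10}:7
  |U|=8: {2,3,5,6,7,8,9,10}:21  {3,4,5,6,7,8,9,10}:28
  |U|=9: {1,2,3,5,6,7,8,9,10}:21  {2,3,4,5,6,7,8,9,10}:49
  start at 0(u): 70
  start at 4(e): 21
sum over floor = 91

91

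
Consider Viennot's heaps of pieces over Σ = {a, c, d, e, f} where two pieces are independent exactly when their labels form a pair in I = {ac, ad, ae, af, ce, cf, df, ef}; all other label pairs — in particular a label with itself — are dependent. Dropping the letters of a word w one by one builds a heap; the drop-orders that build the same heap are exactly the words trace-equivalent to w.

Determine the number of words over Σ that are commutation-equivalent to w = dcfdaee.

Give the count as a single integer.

42

0(d) covers ∅
1(c) covers 0:d
2(f) covers ∅
3(d) covers 1:c
4(a) covers ∅
5(e) covers 3:d
6(e) covers 5:e
floor of heap: 0:d, 2:f, 4:a
completions by unplaced set U, small U first (add the entries for U minus each lowest piece of U):
  |U|=1: {2}:1  {4}:1  {6}:1
  |U|=2: {2,4}:2  {2,6}:2  {4,6}:2  {5,6}:1
  |U|=3: {2,4,6}:6  {2,5,6}:3  {3,5,6}:1  {4,5,6}:3
  |U|=4: {1,3,5,6}:1  {2,3,5,6}:4  {2,4,5,6}:12  {3,4,5,6}:4
  |U|=5: {0,1,3,5,6}:1  {1,2,3,5,6}:5  {1,3,4,5,6}:5  {2,3,4,5,6}:20
  start at 0(d): 30
  start at 2(f): 6
  start at 4(a): 6
sum over floor = 42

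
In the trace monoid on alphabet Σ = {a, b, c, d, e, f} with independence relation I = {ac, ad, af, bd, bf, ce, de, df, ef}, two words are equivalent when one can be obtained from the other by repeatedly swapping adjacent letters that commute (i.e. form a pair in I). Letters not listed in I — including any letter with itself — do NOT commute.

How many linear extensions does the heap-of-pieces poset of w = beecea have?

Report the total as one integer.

5

0(b) covers ∅
1(e) covers 0:b
2(e) covers 1:e
3(c) covers 0:b
4(e) covers 2:e
5(a) covers 4:e
floor of heap: 0:b
completions by unplaced set U, small U first (add the entries for U minus each lowest piece of U):
  |U|=1: {3}:1  {5}:1
  |U|=2: {3,5}:2  {4,5}:1
  |U|=3: {2,4,5}:1  {3,4,5}:3
  |U|=4: {1,2,4,5}:1  {2,3,4,5}:4
  start at 0(b): 5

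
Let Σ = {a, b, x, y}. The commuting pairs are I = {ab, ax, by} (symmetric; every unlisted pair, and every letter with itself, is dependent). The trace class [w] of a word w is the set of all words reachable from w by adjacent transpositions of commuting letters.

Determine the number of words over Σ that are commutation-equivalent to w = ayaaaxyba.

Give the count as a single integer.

18

0(a) covers ∅
1(y) covers 0:a
2(a) covers 1:y
3(a) covers 2:a
4(a) covers 3:a
5(x) covers 1:y
6(y) covers 4:a, 5:x
7(b) covers 5:x
8(a) covers 6:y
floor of heap: 0:a
completions by unplaced set U, small U first (add the entries for U minus each lowest piece of U):
  |U|=1: {7}:1  {8}:1
  |U|=2: {6,8}:1  {7,8}:2
  |U|=3: {4,6,8}:1  {6,7,8}:3
  |U|=4: {3,4,6,8}:1  {4,6,7,8}:4  {5,6,7,8}:3
  |U|=5: {2,3,4,6,8}:1  {3,4,6,7,8}:5  {4,5,6,7,8}:7
  |U|=6: {2,3,4,6,7,8}:6  {3,4,5,6,7,8}:12
  |U|=7: {2,3,4,5,6,7,8}:18
  start at 0(a): 18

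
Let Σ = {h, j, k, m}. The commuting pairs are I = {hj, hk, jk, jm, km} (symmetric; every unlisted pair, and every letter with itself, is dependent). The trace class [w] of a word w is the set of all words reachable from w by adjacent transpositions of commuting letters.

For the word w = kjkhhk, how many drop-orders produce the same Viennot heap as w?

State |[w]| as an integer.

0(k) covers ∅
1(j) covers ∅
2(k) covers 0:k
3(h) covers ∅
4(h) covers 3:h
5(k) covers 2:k
floor of heap: 0:k, 1:j, 3:h
completions by unplaced set U, small U first (add the entries for U minus each lowest piece of U):
  |U|=1: {1}:1  {4}:1  {5}:1
  |U|=2: {1,4}:2  {1,5}:2  {2,5}:1  {3,4}:1  {4,5}:2
  |U|=3: {0,2,5}:1  {1,2,5}:3  {1,3,4}:3  {1,4,5}:6  {2,4,5}:3  {3,4,5}:3
  |U|=4: {0,1,2,5}:4  {0,2,4,5}:4  {1,2,4,5}:12  {1,3,4,5}:12  {2,3,4,5}:6
  start at 0(k): 30
  start at 1(j): 10
  start at 3(h): 20
sum over floor = 60

60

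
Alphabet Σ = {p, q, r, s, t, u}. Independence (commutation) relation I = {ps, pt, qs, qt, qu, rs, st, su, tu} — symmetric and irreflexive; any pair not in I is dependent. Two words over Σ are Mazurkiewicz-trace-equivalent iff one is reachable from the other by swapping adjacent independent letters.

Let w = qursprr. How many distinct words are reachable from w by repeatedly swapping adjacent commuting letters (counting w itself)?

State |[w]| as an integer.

14

piece 0:q — minimal
piece 1:u — minimal
piece 2:r rests on {0:q, 1:u}
piece 3:s — minimal
piece 4:p rests on {2:r}
piece 5:r rests on {4:p}
piece 6:r rests on {5:r}
minimal pieces: {0:q, 1:u, 3:s}
ways to finish when only these pieces remain (= sum over removing one remaining piece with nothing left below it):
  1 left: {3}→1  {6}→1
  2 left: {3,6}→2  {5,6}→1
  3 left: {3,5,6}→3  {4,5,6}→1
  4 left: {2,4,5,6}→1  {3,4,5,6}→4
  5 left: {0,2,4,5,6}→1  {1,2,4,5,6}→1  {2,3,4,5,6}→5
  placing 0:q first → 6 extensions
  placing 1:u first → 6 extensions
  placing 3:s first → 2 extensions
total linear extensions = 14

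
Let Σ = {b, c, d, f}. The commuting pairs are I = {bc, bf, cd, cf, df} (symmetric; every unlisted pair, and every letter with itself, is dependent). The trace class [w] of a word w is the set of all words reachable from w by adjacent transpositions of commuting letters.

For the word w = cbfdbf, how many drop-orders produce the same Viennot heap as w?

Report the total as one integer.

#0=c has no predecessor
#1=b has no predecessor
#2=f has no predecessor
#3=d depends on [1:b]
#4=b depends on [3:d]
#5=f depends on [2:f]
sources: [0:c, 1:b, 2:f]
N(rest) = Σ N(rest − s) over sources s of rest; N(one piece) = 1:
  size 1 → [0]=1  [4]=1  [5]=1
  size 2 → [0,4]=2  [0,5]=2  [2,5]=1  [3,4]=1  [4,5]=2
  size 3 → [0,2,5]=3  [0,3,4]=3  [0,4,5]=6  [1,3,4]=1  [2,4,5]=3  [3,4,5]=3
  size 4 → [0,1,3,4]=4  [0,2,4,5]=12  [0,3,4,5]=12  [1,3,4,5]=4  [2,3,4,5]=6
  first=0(c) contributes 10
  first=1(b) contributes 30
  first=2(f) contributes 20
|[w]| = 60

60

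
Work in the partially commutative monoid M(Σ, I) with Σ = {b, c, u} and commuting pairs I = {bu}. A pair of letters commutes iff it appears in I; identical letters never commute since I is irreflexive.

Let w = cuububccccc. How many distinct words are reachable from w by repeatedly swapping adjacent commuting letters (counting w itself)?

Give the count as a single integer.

drop 0:c onto floor
drop 1:u onto {0:c}
drop 2:u onto {1:u}
drop 3:b onto {0:c}
drop 4:u onto {2:u}
drop 5:b onto {3:b}
drop 6:c onto {4:u, 5:b}
drop 7:c onto {6:c}
drop 8:c onto {7:c}
drop 9:c onto {8:c}
drop 10:c onto {9:c}
ground layer = {0:c}
drop-orders for the pieces not yet dropped (sum over which currently-grounded one goes next):
  1 to go: {10} 1
  2 to go: {9,10} 1
  3 to go: {8,9,10} 1
  4 to go: {7,8,9,10} 1
  5 to go: {6,7,8,9,10} 1
  6 to go: {4,6,7,8,9,10} 1  {5,6,7,8,9,10} 1
  7 to go: {2,4,6,7,8,9,10} 1  {3,5,6,7,8,9,10} 1  {4,5,6,7,8,9,10} 2
  8 to go: {1,2,4,6,7,8,9,10} 1  {2,4,5,6,7,8,9,10} 3  {3,4,5,6,7,8,9,10} 3
  9 to go: {1,2,4,5,6,7,8,9,10} 4  {2,3,4,5,6,7,8,9,10} 6
  if 0:c drops first: 10 orders

10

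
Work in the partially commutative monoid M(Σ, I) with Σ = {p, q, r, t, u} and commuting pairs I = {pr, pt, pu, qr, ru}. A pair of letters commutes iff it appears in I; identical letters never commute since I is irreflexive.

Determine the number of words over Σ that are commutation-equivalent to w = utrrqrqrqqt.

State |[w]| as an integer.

70

drop 0:u onto floor
drop 1:t onto {0:u}
drop 2:r onto {1:t}
drop 3:r onto {2:r}
drop 4:q onto {1:t}
drop 5:r onto {3:r}
drop 6:q onto {4:q}
drop 7:r onto {5:r}
drop 8:q onto {6:q}
drop 9:q onto {8:q}
drop 10:t onto {7:r, 9:q}
ground layer = {0:u}
drop-orders for the pieces not yet dropped (sum over which currently-grounded one goes next):
  1 to go: {10} 1
  2 to go: {7,10} 1  {9,10} 1
  3 to go: {5,7,10} 1  {7,9,10} 2  {8,9,10} 1
  4 to go: {3,5,7,10} 1  {5,7,9,10} 3  {6,8,9,10} 1  {7,8,9,10} 3
  5 to go: {2,3,5,7,10} 1  {3,5,7,9,10} 4  {4,6,8,9,10} 1  {5,7,8,9,10} 6  {6,7,8,9,10} 4
  6 to go: {2,3,5,7,9,10} 5  {3,5,7,8,9,10} 10  {4,6,7,8,9,10} 5  {5,6,7,8,9,10} 10
  7 to go: {2,3,5,7,8,9,10} 15  {3,5,6,7,8,9,10} 20  {4,5,6,7,8,9,10} 15
  8 to go: {2,3,5,6,7,8,9,10} 35  {3,4,5,6,7,8,9,10} 35
  9 to go: {2,3,4,5,6,7,8,9,10} 70
  if 0:u drops first: 70 orders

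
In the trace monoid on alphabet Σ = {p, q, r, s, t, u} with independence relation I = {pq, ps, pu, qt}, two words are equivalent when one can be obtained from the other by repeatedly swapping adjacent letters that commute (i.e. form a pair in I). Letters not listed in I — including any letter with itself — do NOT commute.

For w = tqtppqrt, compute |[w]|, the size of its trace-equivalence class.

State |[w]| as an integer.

15

0(t) covers ∅
1(q) covers ∅
2(t) covers 0:t
3(p) covers 2:t
4(p) covers 3:p
5(q) covers 1:q
6(r) covers 4:p, 5:q
7(t) covers 6:r
floor of heap: 0:t, 1:q
completions by unplaced set U, small U first (add the entries for U minus each lowest piece of U):
  |U|=1: {7}:1
  |U|=2: {6,7}:1
  |U|=3: {4,6,7}:1  {5,6,7}:1
  |U|=4: {1,5,6,7}:1  {3,4,6,7}:1  {4,5,6,7}:2
  |U|=5: {1,4,5,6,7}:3  {2,3,4,6,7}:1  {3,4,5,6,7}:3
  |U|=6: {0,2,3,4,6,7}:1  {1,3,4,5,6,7}:6  {2,3,4,5,6,7}:4
  start at 0(t): 10
  start at 1(q): 5
sum over floor = 15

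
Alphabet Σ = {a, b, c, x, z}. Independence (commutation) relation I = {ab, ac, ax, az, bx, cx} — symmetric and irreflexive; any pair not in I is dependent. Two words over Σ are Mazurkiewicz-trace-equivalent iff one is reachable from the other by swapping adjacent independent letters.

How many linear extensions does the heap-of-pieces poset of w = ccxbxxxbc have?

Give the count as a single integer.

drop 0:c onto floor
drop 1:c onto {0:c}
drop 2:x onto floor
drop 3:b onto {1:c}
drop 4:x onto {2:x}
drop 5:x onto {4:x}
drop 6:x onto {5:x}
drop 7:b onto {3:b}
drop 8:c onto {7:b}
ground layer = {0:c, 2:x}
drop-orders for the pieces not yet dropped (sum over which currently-grounded one goes next):
  1 to go: {6} 1  {8} 1
  2 to go: {5,6} 1  {6,8} 2  {7,8} 1
  3 to go: {3,7,8} 1  {4,5,6} 1  {5,6,8} 3  {6,7,8} 3
  4 to go: {1,3,7,8} 1  {2,4,5,6} 1  {3,6,7,8} 4  {4,5,6,8} 4  {5,6,7,8} 6
  5 to go: {0,1,3,7,8} 1  {1,3,6,7,8} 5  {2,4,5,6,8} 5  {3,5,6,7,8} 10  {4,5,6,7,8} 10
  6 to go: {0,1,3,6,7,8} 6  {1,3,5,6,7,8} 15  {2,4,5,6,7,8} 15  {3,4,5,6,7,8} 20
  7 to go: {0,1,3,5,6,7,8} 21  {1,3,4,5,6,7,8} 35  {2,3,4,5,6,7,8} 35
  if 0:c drops first: 70 orders
  if 2:x drops first: 56 orders
heap linearizations: 126

126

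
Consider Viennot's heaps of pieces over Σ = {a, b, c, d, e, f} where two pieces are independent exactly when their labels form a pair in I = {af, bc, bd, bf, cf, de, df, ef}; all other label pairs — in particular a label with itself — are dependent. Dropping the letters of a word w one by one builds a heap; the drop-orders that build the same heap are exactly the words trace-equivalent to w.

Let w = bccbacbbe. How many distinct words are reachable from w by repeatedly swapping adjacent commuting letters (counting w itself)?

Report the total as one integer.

piece 0:b — minimal
piece 1:c — minimal
piece 2:c rests on {1:c}
piece 3:b rests on {0:b}
piece 4:a rests on {2:c, 3:b}
piece 5:c rests on {4:a}
piece 6:b rests on {4:a}
piece 7:b rests on {6:b}
piece 8:e rests on {5:c, 7:b}
minimal pieces: {0:b, 1:c}
ways to finish when only these pieces remain (= sum over removing one remaining piece with nothing left below it):
  1 left: {8}→1
  2 left: {5,8}→1  {7,8}→1
  3 left: {5,7,8}→2  {6,7,8}→1
  4 left: {5,6,7,8}→3
  5 left: {4,5,6,7,8}→3
  6 left: {2,4,5,6,7,8}→3  {3,4,5,6,7,8}→3
  7 left: {0,3,4,5,6,7,8}→3  {1,2,4,5,6,7,8}→3  {2,3,4,5,6,7,8}→6
  placing 0:b first → 9 extensions
  placing 1:c first → 9 extensions
total linear extensions = 18

18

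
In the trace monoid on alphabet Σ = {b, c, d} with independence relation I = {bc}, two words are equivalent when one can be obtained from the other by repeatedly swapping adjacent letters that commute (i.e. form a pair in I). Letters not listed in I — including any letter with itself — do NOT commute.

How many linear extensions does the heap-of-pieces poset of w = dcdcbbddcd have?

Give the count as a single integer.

3

drop 0:d onto floor
drop 1:c onto {0:d}
drop 2:d onto {1:c}
drop 3:c onto {2:d}
drop 4:b onto {2:d}
drop 5:b onto {4:b}
drop 6:d onto {3:c, 5:b}
drop 7:d onto {6:d}
drop 8:c onto {7:d}
drop 9:d onto {8:c}
ground layer = {0:d}
drop-orders for the pieces not yet dropped (sum over which currently-grounded one goes next):
  1 to go: {9} 1
  2 to go: {8,9} 1
  3 to go: {7,8,9} 1
  4 to go: {6,7,8,9} 1
  5 to go: {3,6,7,8,9} 1  {5,6,7,8,9} 1
  6 to go: {3,5,6,7,8,9} 2  {4,5,6,7,8,9} 1
  7 to go: {3,4,5,6,7,8,9} 3
  8 to go: {2,3,4,5,6,7,8,9} 3
  if 0:d drops first: 3 orders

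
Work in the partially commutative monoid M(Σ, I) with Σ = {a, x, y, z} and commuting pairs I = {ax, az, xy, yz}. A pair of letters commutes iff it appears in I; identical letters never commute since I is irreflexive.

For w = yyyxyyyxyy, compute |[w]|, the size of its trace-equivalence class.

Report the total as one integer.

piece 0:y — minimal
piece 1:y rests on {0:y}
piece 2:y rests on {1:y}
piece 3:x — minimal
piece 4:y rests on {2:y}
piece 5:y rests on {4:y}
piece 6:y rests on {5:y}
piece 7:x rests on {3:x}
piece 8:y rests on {6:y}
piece 9:y rests on {8:y}
minimal pieces: {0:y, 3:x}
ways to finish when only these pieces remain (= sum over removing one remaining piece with nothing left below it):
  1 left: {7}→1  {9}→1
  2 left: {3,7}→1  {7,9}→2  {8,9}→1
  3 left: {3,7,9}→3  {6,8,9}→1  {7,8,9}→3
  4 left: {3,7,8,9}→6  {5,6,8,9}→1  {6,7,8,9}→4
  5 left: {3,6,7,8,9}→10  {4,5,6,8,9}→1  {5,6,7,8,9}→5
  6 left: {2,4,5,6,8,9}→1  {3,5,6,7,8,9}→15  {4,5,6,7,8,9}→6
  7 left: {1,2,4,5,6,8,9}→1  {2,4,5,6,7,8,9}→7  {3,4,5,6,7,8,9}→21
  8 left: {0,1,2,4,5,6,8,9}→1  {1,2,4,5,6,7,8,9}→8  {2,3,4,5,6,7,8,9}→28
  placing 0:y first → 36 extensions
  placing 3:x first → 9 extensions
total linear extensions = 45

45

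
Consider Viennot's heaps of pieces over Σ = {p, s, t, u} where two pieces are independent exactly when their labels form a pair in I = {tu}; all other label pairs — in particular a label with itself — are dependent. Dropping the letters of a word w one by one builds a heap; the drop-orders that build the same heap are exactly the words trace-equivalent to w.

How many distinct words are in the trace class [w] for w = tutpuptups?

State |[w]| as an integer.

6

0(t) covers ∅
1(u) covers ∅
2(t) covers 0:t
3(p) covers 1:u, 2:t
4(u) covers 3:p
5(p) covers 4:u
6(t) covers 5:p
7(u) covers 5:p
8(p) covers 6:t, 7:u
9(s) covers 8:p
floor of heap: 0:t, 1:u
completions by unplaced set U, small U first (add the entries for U minus each lowest piece of U):
  |U|=1: {9}:1
  |U|=2: {8,9}:1
  |U|=3: {6,8,9}:1  {7,8,9}:1
  |U|=4: {6,7,8,9}:2
  |U|=5: {5,6,7,8,9}:2
  |U|=6: {4,5,6,7,8,9}:2
  |U|=7: {3,4,5,6,7,8,9}:2
  |U|=8: {1,3,4,5,6,7,8,9}:2  {2,3,4,5,6,7,8,9}:2
  start at 0(t): 4
  start at 1(u): 2
sum over floor = 6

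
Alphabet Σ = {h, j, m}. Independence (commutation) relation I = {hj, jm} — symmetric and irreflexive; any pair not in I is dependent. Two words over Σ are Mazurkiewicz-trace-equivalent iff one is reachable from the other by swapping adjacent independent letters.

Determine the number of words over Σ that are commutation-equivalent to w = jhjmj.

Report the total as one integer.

10

piece 0:j — minimal
piece 1:h — minimal
piece 2:j rests on {0:j}
piece 3:m rests on {1:h}
piece 4:j rests on {2:j}
minimal pieces: {0:j, 1:h}
ways to finish when only these pieces remain (= sum over removing one remaining piece with nothing left below it):
  1 left: {3}→1  {4}→1
  2 left: {1,3}→1  {2,4}→1  {3,4}→2
  3 left: {0,2,4}→1  {1,3,4}→3  {2,3,4}→3
  placing 0:j first → 6 extensions
  placing 1:h first → 4 extensions
total linear extensions = 10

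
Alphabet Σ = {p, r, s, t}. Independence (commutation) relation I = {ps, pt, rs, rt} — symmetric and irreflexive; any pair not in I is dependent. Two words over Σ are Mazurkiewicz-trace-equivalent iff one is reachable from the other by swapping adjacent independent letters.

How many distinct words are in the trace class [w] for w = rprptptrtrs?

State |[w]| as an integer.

330

#0=r has no predecessor
#1=p depends on [0:r]
#2=r depends on [1:p]
#3=p depends on [2:r]
#4=t has no predecessor
#5=p depends on [3:p]
#6=t depends on [4:t]
#7=r depends on [5:p]
#8=t depends on [6:t]
#9=r depends on [7:r]
#10=s depends on [8:t]
sources: [0:r, 4:t]
N(rest) = Σ N(rest − s) over sources s of rest; N(one piece) = 1:
  size 1 → [9]=1  [10]=1
  size 2 → [7,9]=1  [8,10]=1  [9,10]=2
  size 3 → [5,7,9]=1  [6,8,10]=1  [7,9,10]=3  [8,9,10]=3
  size 4 → [3,5,7,9]=1  [4,6,8,10]=1  [5,7,9,10]=4  [6,8,9,10]=4  [7,8,9,10]=6
  size 5 → [2,3,5,7,9]=1  [3,5,7,9,10]=5  [4,6,8,9,10]=5  [5,7,8,9,10]=10  [6,7,8,9,10]=10
  size 6 → [1,2,3,5,7,9]=1  [2,3,5,7,9,10]=6  [3,5,7,8,9,10]=15  [4,6,7,8,9,10]=15  [5,6,7,8,9,10]=20
  size 7 → [0,1,2,3,5,7,9]=1  [1,2,3,5,7,9,10]=7  [2,3,5,7,8,9,10]=21  [3,5,6,7,8,9,10]=35  [4,5,6,7,8,9,10]=35
  size 8 → [0,1,2,3,5,7,9,10]=8  [1,2,3,5,7,8,9,10]=28  [2,3,5,6,7,8,9,10]=56  [3,4,5,6,7,8,9,10]=70
  size 9 → [0,1,2,3,5,7,8,9,10]=36  [1,2,3,5,6,7,8,9,10]=84  [2,3,4,5,6,7,8,9,10]=126
  first=0(r) contributes 210
  first=4(t) contributes 120
|[w]| = 330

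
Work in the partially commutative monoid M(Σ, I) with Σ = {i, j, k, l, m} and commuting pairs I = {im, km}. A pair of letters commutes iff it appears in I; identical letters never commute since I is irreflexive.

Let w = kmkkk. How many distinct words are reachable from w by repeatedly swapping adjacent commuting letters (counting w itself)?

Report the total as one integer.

0(k) covers ∅
1(m) covers ∅
2(k) covers 0:k
3(k) covers 2:k
4(k) covers 3:k
floor of heap: 0:k, 1:m
completions by unplaced set U, small U first (add the entries for U minus each lowest piece of U):
  |U|=1: {1}:1  {4}:1
  |U|=2: {1,4}:2  {3,4}:1
  |U|=3: {1,3,4}:3  {2,3,4}:1
  start at 0(k): 4
  start at 1(m): 1
sum over floor = 5

5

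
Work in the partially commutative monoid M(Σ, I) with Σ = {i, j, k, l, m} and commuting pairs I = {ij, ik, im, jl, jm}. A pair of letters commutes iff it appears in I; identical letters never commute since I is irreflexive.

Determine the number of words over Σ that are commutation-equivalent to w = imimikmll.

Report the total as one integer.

#0=i has no predecessor
#1=m has no predecessor
#2=i depends on [0:i]
#3=m depends on [1:m]
#4=i depends on [2:i]
#5=k depends on [3:m]
#6=m depends on [5:k]
#7=l depends on [4:i, 6:m]
#8=l depends on [7:l]
sources: [0:i, 1:m]
N(rest) = Σ N(rest − s) over sources s of rest; N(one piece) = 1:
  size 1 → [8]=1
  size 2 → [7,8]=1
  size 3 → [4,7,8]=1  [6,7,8]=1
  size 4 → [2,4,7,8]=1  [4,6,7,8]=2  [5,6,7,8]=1
  size 5 → [0,2,4,7,8]=1  [2,4,6,7,8]=3  [3,5,6,7,8]=1  [4,5,6,7,8]=3
  size 6 → [0,2,4,6,7,8]=4  [1,3,5,6,7,8]=1  [2,4,5,6,7,8]=6  [3,4,5,6,7,8]=4
  size 7 → [0,2,4,5,6,7,8]=10  [1,3,4,5,6,7,8]=5  [2,3,4,5,6,7,8]=10
  first=0(i) contributes 15
  first=1(m) contributes 20
|[w]| = 35

35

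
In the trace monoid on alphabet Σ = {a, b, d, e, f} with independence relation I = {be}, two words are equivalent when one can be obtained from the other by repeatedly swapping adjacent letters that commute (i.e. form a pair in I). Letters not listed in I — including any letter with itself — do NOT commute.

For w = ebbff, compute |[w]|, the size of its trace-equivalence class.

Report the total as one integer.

#0=e has no predecessor
#1=b has no predecessor
#2=b depends on [1:b]
#3=f depends on [0:e, 2:b]
#4=f depends on [3:f]
sources: [0:e, 1:b]
N(rest) = Σ N(rest − s) over sources s of rest; N(one piece) = 1:
  size 1 → [4]=1
  size 2 → [3,4]=1
  size 3 → [0,3,4]=1  [2,3,4]=1
  first=0(e) contributes 1
  first=1(b) contributes 2
|[w]| = 3

3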